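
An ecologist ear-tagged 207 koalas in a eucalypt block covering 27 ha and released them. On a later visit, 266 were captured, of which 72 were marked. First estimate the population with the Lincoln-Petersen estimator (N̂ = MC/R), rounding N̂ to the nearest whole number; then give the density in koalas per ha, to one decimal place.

N̂ = 207·266/72 = 55062/72 ≈ 764.8 → 765
Density = N̂ / area = 765 / 27 ≈ 28.33 → 28.3 per ha

density ≈ 28.3 koalas per ha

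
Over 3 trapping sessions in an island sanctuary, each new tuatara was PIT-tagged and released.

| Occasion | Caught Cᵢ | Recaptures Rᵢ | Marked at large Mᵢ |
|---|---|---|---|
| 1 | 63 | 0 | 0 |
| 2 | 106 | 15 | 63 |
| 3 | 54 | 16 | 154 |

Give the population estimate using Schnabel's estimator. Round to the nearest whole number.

N ≈ 484

Σ MᵢCᵢ = 0·63 + 63·106 + 154·54 = 0 + 6678 + 8316 = 14994
Σ Rᵢ = 0 + 15 + 16 = 31
N̂ = 14994 / 31 ≈ 483.7 → 484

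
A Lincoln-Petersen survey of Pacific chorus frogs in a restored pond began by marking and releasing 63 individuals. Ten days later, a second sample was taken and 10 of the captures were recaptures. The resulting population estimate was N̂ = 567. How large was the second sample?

C = 90

From N = M·C/R: C = N·R / M = 567·10 / 63 = 5670 / 63 = 90.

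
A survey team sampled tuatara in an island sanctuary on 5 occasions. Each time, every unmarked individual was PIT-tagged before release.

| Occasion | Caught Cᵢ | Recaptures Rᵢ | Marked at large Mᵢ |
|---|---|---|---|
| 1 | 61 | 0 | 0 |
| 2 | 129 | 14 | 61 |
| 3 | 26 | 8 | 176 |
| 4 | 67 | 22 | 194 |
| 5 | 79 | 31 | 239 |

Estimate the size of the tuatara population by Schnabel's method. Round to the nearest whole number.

N ≈ 591

Σ MᵢCᵢ = 0·61 + 61·129 + 176·26 + 194·67 + 239·79 = 0 + 7869 + 4576 + 12998 + 18881 = 44324
Σ Rᵢ = 0 + 14 + 8 + 22 + 31 = 75
N̂ = 44324 / 75 ≈ 591.0 → 591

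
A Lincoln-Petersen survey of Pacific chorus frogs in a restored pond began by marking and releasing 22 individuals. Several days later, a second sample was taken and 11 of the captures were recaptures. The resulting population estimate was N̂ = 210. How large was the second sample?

From N = M·C/R: C = N·R / M = 210·11 / 22 = 2310 / 22 = 105.

C = 105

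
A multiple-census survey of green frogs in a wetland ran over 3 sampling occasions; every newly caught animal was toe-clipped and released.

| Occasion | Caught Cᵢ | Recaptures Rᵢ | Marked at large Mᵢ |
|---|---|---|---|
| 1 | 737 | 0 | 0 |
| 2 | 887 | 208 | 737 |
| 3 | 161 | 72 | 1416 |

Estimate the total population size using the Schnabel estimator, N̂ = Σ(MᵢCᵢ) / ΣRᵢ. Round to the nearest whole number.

Σ MᵢCᵢ = 0·737 + 737·887 + 1416·161 = 0 + 653719 + 227976 = 881695
Σ Rᵢ = 0 + 208 + 72 = 280
N̂ = 881695 / 280 ≈ 3148.9 → 3149

N ≈ 3149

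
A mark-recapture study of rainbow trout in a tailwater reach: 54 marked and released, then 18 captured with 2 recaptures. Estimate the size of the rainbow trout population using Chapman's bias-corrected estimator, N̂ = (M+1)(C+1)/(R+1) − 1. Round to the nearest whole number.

N ≈ 347

N̂ = (54+1)(18+1)/(2+1) − 1 = 55·19/3 − 1
= 1045/3 − 1 ≈ 348.3 − 1 ≈ 347.3 → 347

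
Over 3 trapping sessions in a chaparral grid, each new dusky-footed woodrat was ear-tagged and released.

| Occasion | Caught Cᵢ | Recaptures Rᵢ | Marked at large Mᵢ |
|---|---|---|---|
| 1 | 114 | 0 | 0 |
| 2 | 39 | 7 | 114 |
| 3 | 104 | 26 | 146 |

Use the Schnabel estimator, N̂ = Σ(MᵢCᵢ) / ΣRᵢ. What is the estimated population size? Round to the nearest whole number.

N ≈ 595

Σ MᵢCᵢ = 0·114 + 114·39 + 146·104 = 0 + 4446 + 15184 = 19630
Σ Rᵢ = 0 + 7 + 26 = 33
N̂ = 19630 / 33 ≈ 594.8 → 595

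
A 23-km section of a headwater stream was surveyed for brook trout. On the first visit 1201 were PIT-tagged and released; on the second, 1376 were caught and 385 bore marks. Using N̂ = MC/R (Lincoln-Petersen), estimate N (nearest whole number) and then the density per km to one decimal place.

density ≈ 186.6 brook trout per km

N̂ = 1201·1376/385 = 1652576/385 ≈ 4292.4 → 4292
Density = N̂ / area = 4292 / 23 ≈ 186.61 → 186.6 per km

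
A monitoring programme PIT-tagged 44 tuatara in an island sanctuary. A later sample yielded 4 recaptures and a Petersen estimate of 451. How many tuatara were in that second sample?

C = 41

From N = M·C/R: C = N·R / M = 451·4 / 44 = 1804 / 44 = 41.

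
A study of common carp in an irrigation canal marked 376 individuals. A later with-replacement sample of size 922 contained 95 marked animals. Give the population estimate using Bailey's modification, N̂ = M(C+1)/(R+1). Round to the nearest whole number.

N ≈ 3615

N̂ = 376·(922+1)/(95+1) = 376·923/96 = 347048/96 ≈ 3615.1 → 3615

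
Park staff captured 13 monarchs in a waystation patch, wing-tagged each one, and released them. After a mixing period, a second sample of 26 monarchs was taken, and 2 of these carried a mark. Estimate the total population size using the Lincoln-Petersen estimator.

Lincoln-Petersen assumes M/N = R/C, so N = M·C / R.
N = (13 × 26) / 2 = 338 / 2 = 169

N = 169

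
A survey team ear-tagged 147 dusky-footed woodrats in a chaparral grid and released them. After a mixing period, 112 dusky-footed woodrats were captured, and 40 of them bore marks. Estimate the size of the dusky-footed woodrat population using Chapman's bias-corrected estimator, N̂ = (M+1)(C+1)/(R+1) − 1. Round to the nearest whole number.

N ≈ 407

N̂ = (147+1)(112+1)/(40+1) − 1 = 148·113/41 − 1
= 16724/41 − 1 ≈ 407.9 − 1 ≈ 406.9 → 407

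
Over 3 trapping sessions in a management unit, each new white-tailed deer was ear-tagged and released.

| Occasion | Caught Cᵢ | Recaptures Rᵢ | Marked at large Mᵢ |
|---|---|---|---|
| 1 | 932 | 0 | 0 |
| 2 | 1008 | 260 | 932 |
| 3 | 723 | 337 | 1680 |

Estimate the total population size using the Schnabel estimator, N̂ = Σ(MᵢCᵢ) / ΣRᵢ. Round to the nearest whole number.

Σ MᵢCᵢ = 0·932 + 932·1008 + 1680·723 = 0 + 939456 + 1214640 = 2154096
Σ Rᵢ = 0 + 260 + 337 = 597
N̂ = 2154096 / 597 ≈ 3608.2 → 3608

N ≈ 3608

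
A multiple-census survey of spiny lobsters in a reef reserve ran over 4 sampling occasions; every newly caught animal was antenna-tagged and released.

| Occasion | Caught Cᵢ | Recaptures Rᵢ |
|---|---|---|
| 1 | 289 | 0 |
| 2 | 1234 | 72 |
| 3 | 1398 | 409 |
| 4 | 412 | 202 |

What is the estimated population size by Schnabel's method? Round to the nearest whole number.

N ≈ 4964

Marked at large before each occasion: Mᵢ = Σⱼ<ᵢ (Cⱼ − Rⱼ) → M1=0, M2=289, M3=1451, M4=2440
Σ MᵢCᵢ = 0·289 + 289·1234 + 1451·1398 + 2440·412 = 0 + 356626 + 2028498 + 1005280 = 3390404
Σ Rᵢ = 0 + 72 + 409 + 202 = 683
N̂ = 3390404 / 683 ≈ 4964.0 → 4964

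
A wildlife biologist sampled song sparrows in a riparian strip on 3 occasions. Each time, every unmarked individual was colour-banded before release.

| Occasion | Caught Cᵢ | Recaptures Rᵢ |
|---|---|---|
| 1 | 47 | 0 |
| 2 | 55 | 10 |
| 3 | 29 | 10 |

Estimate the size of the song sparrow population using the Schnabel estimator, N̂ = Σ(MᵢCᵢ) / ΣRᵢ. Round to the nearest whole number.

N ≈ 263

Marked at large before each occasion: Mᵢ = Σⱼ<ᵢ (Cⱼ − Rⱼ) → M1=0, M2=47, M3=92
Σ MᵢCᵢ = 0·47 + 47·55 + 92·29 = 0 + 2585 + 2668 = 5253
Σ Rᵢ = 0 + 10 + 10 = 20
N̂ = 5253 / 20 ≈ 262.6 → 263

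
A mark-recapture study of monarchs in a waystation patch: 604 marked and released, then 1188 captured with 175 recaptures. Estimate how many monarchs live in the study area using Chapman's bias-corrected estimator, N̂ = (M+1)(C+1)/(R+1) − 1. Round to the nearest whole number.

N̂ = (604+1)(1188+1)/(175+1) − 1 = 605·1189/176 − 1
= 719345/176 − 1 ≈ 4087.2 − 1 ≈ 4086.2 → 4086

N ≈ 4086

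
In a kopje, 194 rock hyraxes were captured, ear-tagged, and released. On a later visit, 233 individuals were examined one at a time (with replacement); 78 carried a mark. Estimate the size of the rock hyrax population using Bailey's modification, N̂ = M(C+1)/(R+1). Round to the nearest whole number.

N̂ = 194·(233+1)/(78+1) = 194·234/79 = 45396/79 ≈ 574.6 → 575

N ≈ 575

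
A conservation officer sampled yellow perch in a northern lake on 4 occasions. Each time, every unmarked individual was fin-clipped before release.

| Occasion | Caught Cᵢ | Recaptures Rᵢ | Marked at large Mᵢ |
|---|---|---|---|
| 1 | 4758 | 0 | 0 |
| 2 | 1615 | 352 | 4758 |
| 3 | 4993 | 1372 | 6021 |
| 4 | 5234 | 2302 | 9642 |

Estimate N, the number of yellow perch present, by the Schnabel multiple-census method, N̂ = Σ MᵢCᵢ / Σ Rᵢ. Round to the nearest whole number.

N ≈ 21,911

Σ MᵢCᵢ = 0·4758 + 4758·1615 + 6021·4993 + 9642·5234 = 0 + 7684170 + 30062853 + 50466228 = 88213251
Σ Rᵢ = 0 + 352 + 1372 + 2302 = 4026
N̂ = 88213251 / 4026 ≈ 21910.9 → 21911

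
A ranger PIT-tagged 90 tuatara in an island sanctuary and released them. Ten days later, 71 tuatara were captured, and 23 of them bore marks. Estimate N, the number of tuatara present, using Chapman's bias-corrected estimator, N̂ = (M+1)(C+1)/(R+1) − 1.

N̂ = (90+1)(71+1)/(23+1) − 1 = 91·72/24 − 1
= 6552/24 − 1 = 273 − 1 = 272

N = 272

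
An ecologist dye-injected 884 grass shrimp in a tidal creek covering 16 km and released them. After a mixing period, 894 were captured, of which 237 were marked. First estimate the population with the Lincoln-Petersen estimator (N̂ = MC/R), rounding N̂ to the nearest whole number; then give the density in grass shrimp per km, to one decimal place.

density ≈ 208.4 grass shrimp per km

N̂ = 884·894/237 = 790296/237 ≈ 3334.6 → 3335
Density = N̂ / area = 3335 / 16 ≈ 208.44 → 208.4 per km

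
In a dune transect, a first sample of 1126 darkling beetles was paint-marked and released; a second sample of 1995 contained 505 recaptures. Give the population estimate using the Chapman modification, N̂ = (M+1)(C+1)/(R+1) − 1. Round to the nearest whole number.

N ≈ 4445

N̂ = (1126+1)(1995+1)/(505+1) − 1 = 1127·1996/506 − 1
= 2249492/506 − 1 ≈ 4445.6 − 1 ≈ 4444.6 → 4445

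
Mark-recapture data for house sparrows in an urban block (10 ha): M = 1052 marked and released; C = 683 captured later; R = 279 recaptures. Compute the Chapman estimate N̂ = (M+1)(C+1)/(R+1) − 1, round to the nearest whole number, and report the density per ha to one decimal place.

density ≈ 257.1 house sparrows per ha

N̂ = 1053·684/280 − 1 = 720252/280 − 1 ≈ 2571.3 → 2571
Density = N̂ / area = 2571 / 10 ≈ 257.10 → 257.1 per ha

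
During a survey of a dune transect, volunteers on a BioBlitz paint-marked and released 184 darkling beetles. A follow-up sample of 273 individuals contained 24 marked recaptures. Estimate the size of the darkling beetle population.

Lincoln-Petersen assumes M/N = R/C, so N = M·C / R.
N = (184 × 273) / 24 = 50232 / 24 = 2093

N = 2093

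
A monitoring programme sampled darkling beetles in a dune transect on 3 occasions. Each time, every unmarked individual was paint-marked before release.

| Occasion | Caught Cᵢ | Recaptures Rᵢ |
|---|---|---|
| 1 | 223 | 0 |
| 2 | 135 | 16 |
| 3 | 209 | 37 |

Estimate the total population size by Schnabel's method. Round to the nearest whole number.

Marked at large before each occasion: Mᵢ = Σⱼ<ᵢ (Cⱼ − Rⱼ) → M1=0, M2=223, M3=342
Σ MᵢCᵢ = 0·223 + 223·135 + 342·209 = 0 + 30105 + 71478 = 101583
Σ Rᵢ = 0 + 16 + 37 = 53
N̂ = 101583 / 53 ≈ 1916.7 → 1917

N ≈ 1917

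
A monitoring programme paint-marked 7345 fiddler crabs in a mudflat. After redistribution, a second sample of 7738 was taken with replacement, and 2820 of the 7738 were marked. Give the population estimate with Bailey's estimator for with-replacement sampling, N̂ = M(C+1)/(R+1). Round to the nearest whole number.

N̂ = 7345·(7738+1)/(2820+1) = 7345·7739/2821 = 56842955/2821 ≈ 20149.9 → 20150

N ≈ 20,150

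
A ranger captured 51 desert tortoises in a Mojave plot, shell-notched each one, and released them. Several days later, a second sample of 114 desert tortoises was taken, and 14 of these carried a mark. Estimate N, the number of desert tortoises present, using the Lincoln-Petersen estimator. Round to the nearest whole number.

N = (51 × 114) / 14 = 5814 / 14 ≈ 415.3 → 415

N ≈ 415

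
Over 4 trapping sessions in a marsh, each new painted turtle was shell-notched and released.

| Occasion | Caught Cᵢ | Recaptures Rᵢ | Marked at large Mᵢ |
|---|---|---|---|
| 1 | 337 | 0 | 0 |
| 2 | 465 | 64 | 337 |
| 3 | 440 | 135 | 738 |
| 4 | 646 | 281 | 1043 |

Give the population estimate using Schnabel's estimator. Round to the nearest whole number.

Σ MᵢCᵢ = 0·337 + 337·465 + 738·440 + 1043·646 = 0 + 156705 + 324720 + 673778 = 1155203
Σ Rᵢ = 0 + 64 + 135 + 281 = 480
N̂ = 1155203 / 480 ≈ 2406.7 → 2407

N ≈ 2407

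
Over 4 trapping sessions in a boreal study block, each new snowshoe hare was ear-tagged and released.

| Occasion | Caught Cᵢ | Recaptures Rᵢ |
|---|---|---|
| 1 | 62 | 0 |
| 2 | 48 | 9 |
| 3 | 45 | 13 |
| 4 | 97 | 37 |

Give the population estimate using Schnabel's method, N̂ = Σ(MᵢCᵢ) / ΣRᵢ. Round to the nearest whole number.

Marked at large before each occasion: Mᵢ = Σⱼ<ᵢ (Cⱼ − Rⱼ) → M1=0, M2=62, M3=101, M4=133
Σ MᵢCᵢ = 0·62 + 62·48 + 101·45 + 133·97 = 0 + 2976 + 4545 + 12901 = 20422
Σ Rᵢ = 0 + 9 + 13 + 37 = 59
N̂ = 20422 / 59 ≈ 346.1 → 346

N ≈ 346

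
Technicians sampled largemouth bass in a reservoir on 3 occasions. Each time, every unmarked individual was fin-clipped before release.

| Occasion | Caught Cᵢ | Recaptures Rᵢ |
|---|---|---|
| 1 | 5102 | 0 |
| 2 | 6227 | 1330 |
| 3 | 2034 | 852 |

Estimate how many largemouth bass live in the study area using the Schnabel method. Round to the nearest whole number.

Marked at large before each occasion: Mᵢ = Σⱼ<ᵢ (Cⱼ − Rⱼ) → M1=0, M2=5102, M3=9999
Σ MᵢCᵢ = 0·5102 + 5102·6227 + 9999·2034 = 0 + 31770154 + 20337966 = 52108120
Σ Rᵢ = 0 + 1330 + 852 = 2182
N̂ = 52108120 / 2182 ≈ 23880.9 → 23881

N ≈ 23,881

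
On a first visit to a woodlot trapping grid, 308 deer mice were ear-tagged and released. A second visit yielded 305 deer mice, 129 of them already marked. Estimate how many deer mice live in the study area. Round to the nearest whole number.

N ≈ 728

The marked fraction in the recapture sample should equal the marked fraction in the population: 129/305 = 308/N.
N = (308 × 305) / 129 = 93940 / 129 ≈ 728.2 → 728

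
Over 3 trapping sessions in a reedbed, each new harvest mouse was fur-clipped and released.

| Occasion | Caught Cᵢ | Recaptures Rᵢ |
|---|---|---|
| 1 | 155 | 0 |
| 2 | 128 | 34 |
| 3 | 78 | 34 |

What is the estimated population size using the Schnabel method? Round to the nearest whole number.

Marked at large before each occasion: Mᵢ = Σⱼ<ᵢ (Cⱼ − Rⱼ) → M1=0, M2=155, M3=249
Σ MᵢCᵢ = 0·155 + 155·128 + 249·78 = 0 + 19840 + 19422 = 39262
Σ Rᵢ = 0 + 34 + 34 = 68
N̂ = 39262 / 68 ≈ 577.4 → 577

N ≈ 577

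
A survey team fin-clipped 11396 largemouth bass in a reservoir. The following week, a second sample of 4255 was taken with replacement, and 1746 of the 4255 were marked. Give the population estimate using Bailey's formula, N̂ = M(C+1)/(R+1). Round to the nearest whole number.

N ≈ 27,763

N̂ = 11396·(4255+1)/(1746+1) = 11396·4256/1747 = 48501376/1747 ≈ 27762.7 → 27763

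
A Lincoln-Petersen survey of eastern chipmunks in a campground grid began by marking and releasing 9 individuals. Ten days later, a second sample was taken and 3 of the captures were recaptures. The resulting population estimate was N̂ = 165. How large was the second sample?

From N = M·C/R: C = N·R / M = 165·3 / 9 = 495 / 9 = 55.

C = 55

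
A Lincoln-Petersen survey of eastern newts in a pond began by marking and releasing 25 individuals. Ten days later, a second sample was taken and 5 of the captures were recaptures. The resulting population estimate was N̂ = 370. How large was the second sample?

C = 74

From N = M·C/R: C = N·R / M = 370·5 / 25 = 1850 / 25 = 74.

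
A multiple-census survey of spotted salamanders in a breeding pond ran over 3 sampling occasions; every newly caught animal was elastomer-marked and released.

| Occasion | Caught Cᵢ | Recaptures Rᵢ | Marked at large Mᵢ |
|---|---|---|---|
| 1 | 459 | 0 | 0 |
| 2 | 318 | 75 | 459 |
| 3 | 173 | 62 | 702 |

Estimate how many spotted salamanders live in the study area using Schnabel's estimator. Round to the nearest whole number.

Σ MᵢCᵢ = 0·459 + 459·318 + 702·173 = 0 + 145962 + 121446 = 267408
Σ Rᵢ = 0 + 75 + 62 = 137
N̂ = 267408 / 137 ≈ 1951.9 → 1952

N ≈ 1952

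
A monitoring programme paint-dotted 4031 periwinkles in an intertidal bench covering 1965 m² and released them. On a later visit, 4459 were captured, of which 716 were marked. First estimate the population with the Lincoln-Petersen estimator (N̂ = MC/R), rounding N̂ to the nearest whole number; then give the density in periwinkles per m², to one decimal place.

density ≈ 12.8 periwinkles per m²

N̂ = 4031·4459/716 = 17974229/716 ≈ 25103.7 → 25104
Density = N̂ / area = 25104 / 1965 ≈ 12.78 → 12.8 per m²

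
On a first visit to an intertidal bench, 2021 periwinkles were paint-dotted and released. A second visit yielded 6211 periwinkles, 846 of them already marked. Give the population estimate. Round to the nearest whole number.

N ≈ 14,837

If marked individuals mix randomly, R/C ≈ M/N, giving N ≈ M·C/R.
N = (2021 × 6211) / 846 = 12552431 / 846 ≈ 14837.4 → 14837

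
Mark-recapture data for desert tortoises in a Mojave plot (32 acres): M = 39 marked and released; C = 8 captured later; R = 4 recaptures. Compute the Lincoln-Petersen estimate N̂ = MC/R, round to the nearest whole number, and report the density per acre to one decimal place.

density ≈ 2.4 desert tortoises per acre

N̂ = 39·8/4 = 312/4 = 78
Density = N̂ / area = 78 / 32 ≈ 2.44 → 2.4 per acre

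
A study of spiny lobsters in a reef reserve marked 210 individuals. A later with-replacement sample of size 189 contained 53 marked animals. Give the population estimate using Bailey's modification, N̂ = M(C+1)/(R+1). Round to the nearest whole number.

N̂ = 210·(189+1)/(53+1) = 210·190/54 = 39900/54 ≈ 738.9 → 739

N ≈ 739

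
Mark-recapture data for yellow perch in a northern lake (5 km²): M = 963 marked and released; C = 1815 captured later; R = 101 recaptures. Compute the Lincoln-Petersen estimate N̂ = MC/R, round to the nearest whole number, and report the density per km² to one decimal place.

N̂ = 963·1815/101 = 1747845/101 ≈ 17305.4 → 17305
Density = N̂ / area = 17305 / 5 = 3461.0 per km²

density ≈ 3461.0 yellow perch per km²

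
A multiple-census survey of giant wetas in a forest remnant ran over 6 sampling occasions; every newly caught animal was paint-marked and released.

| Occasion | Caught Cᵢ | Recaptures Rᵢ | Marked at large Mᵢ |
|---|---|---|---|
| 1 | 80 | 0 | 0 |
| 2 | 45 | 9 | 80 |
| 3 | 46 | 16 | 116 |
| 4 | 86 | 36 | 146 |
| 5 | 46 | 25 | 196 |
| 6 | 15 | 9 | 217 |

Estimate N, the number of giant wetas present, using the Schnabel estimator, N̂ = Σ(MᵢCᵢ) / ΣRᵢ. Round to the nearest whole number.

N ≈ 355

Σ MᵢCᵢ = 0·80 + 80·45 + 116·46 + 146·86 + 196·46 + 217·15 = 0 + 3600 + 5336 + 12556 + 9016 + 3255 = 33763
Σ Rᵢ = 0 + 9 + 16 + 36 + 25 + 9 = 95
N̂ = 33763 / 95 ≈ 355.4 → 355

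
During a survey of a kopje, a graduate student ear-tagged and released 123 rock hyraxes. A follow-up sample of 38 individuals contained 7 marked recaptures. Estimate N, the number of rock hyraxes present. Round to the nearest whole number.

N ≈ 668

If marked individuals mix randomly, R/C ≈ M/N, giving N ≈ M·C/R.
N = (123 × 38) / 7 = 4674 / 7 ≈ 667.7 → 668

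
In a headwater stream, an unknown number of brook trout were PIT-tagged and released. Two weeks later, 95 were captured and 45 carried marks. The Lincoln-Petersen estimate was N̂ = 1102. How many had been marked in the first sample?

M = 522

From N = M·C/R: M = N·R / C = 1102·45 / 95 = 49590 / 95 = 522.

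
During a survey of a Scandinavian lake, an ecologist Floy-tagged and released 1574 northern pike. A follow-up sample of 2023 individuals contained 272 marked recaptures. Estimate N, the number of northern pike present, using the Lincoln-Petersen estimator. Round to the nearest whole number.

The marked fraction in the recapture sample should equal the marked fraction in the population: 272/2023 = 1574/N.
N = (1574 × 2023) / 272 = 3184202 / 272 ≈ 11706.6 → 11707

N ≈ 11,707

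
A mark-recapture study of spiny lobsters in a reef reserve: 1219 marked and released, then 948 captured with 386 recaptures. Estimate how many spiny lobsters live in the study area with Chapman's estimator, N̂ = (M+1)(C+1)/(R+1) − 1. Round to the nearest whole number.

N̂ = (1219+1)(948+1)/(386+1) − 1 = 1220·949/387 − 1
= 1157780/387 − 1 ≈ 2991.7 − 1 ≈ 2990.7 → 2991

N ≈ 2991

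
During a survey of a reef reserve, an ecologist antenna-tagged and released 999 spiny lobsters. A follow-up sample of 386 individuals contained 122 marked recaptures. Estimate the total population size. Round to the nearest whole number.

N ≈ 3161

If marked individuals mix randomly, R/C ≈ M/N, giving N ≈ M·C/R.
N = (999 × 386) / 122 = 385614 / 122 ≈ 3160.8 → 3161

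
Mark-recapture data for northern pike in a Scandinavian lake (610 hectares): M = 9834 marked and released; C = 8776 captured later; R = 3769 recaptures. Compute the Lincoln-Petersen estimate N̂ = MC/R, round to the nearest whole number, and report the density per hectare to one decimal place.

density ≈ 37.5 northern pike per hectare

N̂ = 9834·8776/3769 = 86303184/3769 ≈ 22898.2 → 22898
Density = N̂ / area = 22898 / 610 ≈ 37.54 → 37.5 per hectare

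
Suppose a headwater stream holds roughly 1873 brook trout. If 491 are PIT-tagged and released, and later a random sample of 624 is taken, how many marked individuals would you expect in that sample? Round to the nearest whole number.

Expected recaptures E[R] = M·C / N.
E[R] = 491 × 624 / 1873 = 306384 / 1873 ≈ 163.6 → 164

expected recaptures ≈ 164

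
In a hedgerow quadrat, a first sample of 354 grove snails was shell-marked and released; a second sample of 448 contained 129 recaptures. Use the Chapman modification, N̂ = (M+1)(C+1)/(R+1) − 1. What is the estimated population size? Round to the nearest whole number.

N ≈ 1225

N̂ = (354+1)(448+1)/(129+1) − 1 = 355·449/130 − 1
= 159395/130 − 1 ≈ 1226.1 − 1 ≈ 1225.1 → 1225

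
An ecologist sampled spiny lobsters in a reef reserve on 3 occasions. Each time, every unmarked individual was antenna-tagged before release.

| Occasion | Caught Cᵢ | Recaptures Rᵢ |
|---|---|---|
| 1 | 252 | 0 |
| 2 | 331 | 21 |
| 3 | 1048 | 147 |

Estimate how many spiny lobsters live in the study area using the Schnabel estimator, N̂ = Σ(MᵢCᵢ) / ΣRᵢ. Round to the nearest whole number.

N ≈ 4002

Marked at large before each occasion: Mᵢ = Σⱼ<ᵢ (Cⱼ − Rⱼ) → M1=0, M2=252, M3=562
Σ MᵢCᵢ = 0·252 + 252·331 + 562·1048 = 0 + 83412 + 588976 = 672388
Σ Rᵢ = 0 + 21 + 147 = 168
N̂ = 672388 / 168 ≈ 4002.3 → 4002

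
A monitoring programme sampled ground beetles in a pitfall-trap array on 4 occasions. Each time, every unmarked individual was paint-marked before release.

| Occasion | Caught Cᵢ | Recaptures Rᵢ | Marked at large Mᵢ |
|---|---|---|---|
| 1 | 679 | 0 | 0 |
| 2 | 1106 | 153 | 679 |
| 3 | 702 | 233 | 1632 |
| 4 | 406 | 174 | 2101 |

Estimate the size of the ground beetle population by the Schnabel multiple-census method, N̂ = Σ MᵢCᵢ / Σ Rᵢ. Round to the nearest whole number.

Σ MᵢCᵢ = 0·679 + 679·1106 + 1632·702 + 2101·406 = 0 + 750974 + 1145664 + 853006 = 2749644
Σ Rᵢ = 0 + 153 + 233 + 174 = 560
N̂ = 2749644 / 560 ≈ 4910.1 → 4910

N ≈ 4910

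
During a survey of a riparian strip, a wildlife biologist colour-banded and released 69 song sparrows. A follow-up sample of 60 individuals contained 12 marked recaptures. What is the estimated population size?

N = 345

Lincoln-Petersen assumes M/N = R/C, so N = M·C / R.
N = (69 × 60) / 12 = 4140 / 12 = 345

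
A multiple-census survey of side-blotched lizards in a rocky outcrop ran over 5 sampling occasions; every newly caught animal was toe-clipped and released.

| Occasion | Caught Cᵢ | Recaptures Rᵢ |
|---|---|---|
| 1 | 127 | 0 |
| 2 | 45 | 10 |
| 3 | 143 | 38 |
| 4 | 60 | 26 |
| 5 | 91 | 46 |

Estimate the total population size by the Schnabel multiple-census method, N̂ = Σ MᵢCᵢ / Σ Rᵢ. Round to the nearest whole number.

Marked at large before each occasion: Mᵢ = Σⱼ<ᵢ (Cⱼ − Rⱼ) → M1=0, M2=127, M3=162, M4=267, M5=301
Σ MᵢCᵢ = 0·127 + 127·45 + 162·143 + 267·60 + 301·91 = 0 + 5715 + 23166 + 16020 + 27391 = 72292
Σ Rᵢ = 0 + 10 + 38 + 26 + 46 = 120
N̂ = 72292 / 120 ≈ 602.4 → 602

N ≈ 602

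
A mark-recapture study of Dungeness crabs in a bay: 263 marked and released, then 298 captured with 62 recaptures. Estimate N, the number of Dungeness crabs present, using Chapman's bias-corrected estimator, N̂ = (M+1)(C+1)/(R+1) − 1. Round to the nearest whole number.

N̂ = (263+1)(298+1)/(62+1) − 1 = 264·299/63 − 1
= 78936/63 − 1 ≈ 1253.0 − 1 ≈ 1252.0 → 1252

N ≈ 1252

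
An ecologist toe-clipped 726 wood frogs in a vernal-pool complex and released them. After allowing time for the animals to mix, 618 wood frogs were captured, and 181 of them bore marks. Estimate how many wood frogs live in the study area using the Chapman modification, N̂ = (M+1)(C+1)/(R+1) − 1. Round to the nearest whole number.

N ≈ 2472

N̂ = (726+1)(618+1)/(181+1) − 1 = 727·619/182 − 1
= 450013/182 − 1 ≈ 2472.6 − 1 ≈ 2471.6 → 2472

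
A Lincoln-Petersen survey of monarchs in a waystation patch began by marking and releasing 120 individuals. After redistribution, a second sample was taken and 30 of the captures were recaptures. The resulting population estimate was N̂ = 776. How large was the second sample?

From N = M·C/R: C = N·R / M = 776·30 / 120 = 23280 / 120 = 194.

C = 194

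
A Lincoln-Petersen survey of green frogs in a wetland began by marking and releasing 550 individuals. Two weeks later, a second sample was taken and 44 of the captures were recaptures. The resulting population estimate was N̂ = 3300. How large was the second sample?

C = 264

From N = M·C/R: C = N·R / M = 3300·44 / 550 = 145200 / 550 = 264.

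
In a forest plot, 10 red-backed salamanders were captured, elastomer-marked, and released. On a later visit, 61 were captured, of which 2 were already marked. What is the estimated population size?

N = (10 × 61) / 2 = 610 / 2 = 305

N = 305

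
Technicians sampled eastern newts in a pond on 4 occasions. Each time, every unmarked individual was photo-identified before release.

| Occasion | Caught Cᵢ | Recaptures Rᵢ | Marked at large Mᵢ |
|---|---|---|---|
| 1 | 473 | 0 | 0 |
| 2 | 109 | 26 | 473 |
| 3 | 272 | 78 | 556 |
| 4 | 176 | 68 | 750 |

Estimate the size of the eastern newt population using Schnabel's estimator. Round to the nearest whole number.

Σ MᵢCᵢ = 0·473 + 473·109 + 556·272 + 750·176 = 0 + 51557 + 151232 + 132000 = 334789
Σ Rᵢ = 0 + 26 + 78 + 68 = 172
N̂ = 334789 / 172 ≈ 1946.4 → 1946

N ≈ 1946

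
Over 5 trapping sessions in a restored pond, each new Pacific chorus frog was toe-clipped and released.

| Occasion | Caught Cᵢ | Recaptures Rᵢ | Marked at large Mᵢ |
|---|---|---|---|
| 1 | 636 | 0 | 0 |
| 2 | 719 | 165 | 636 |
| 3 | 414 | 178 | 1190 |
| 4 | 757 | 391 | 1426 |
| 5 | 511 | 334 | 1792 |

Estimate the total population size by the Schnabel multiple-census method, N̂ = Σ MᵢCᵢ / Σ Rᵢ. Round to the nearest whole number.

N ≈ 2758

Σ MᵢCᵢ = 0·636 + 636·719 + 1190·414 + 1426·757 + 1792·511 = 0 + 457284 + 492660 + 1079482 + 915712 = 2945138
Σ Rᵢ = 0 + 165 + 178 + 391 + 334 = 1068
N̂ = 2945138 / 1068 ≈ 2757.6 → 2758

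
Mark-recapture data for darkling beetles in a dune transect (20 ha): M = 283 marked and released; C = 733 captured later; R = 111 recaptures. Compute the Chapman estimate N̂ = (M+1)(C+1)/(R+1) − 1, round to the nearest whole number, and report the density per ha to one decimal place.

density ≈ 93.0 darkling beetles per ha

N̂ = 284·734/112 − 1 = 208456/112 − 1 ≈ 1860.2 → 1860
Density = N̂ / area = 1860 / 20 = 93.0 per ha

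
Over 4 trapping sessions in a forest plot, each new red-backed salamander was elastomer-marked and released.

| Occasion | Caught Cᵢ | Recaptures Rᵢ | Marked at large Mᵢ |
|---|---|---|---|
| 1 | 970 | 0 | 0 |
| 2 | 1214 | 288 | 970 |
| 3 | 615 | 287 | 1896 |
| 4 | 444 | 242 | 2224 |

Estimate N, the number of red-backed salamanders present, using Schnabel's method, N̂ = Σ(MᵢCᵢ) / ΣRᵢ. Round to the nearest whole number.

N ≈ 4077

Σ MᵢCᵢ = 0·970 + 970·1214 + 1896·615 + 2224·444 = 0 + 1177580 + 1166040 + 987456 = 3331076
Σ Rᵢ = 0 + 288 + 287 + 242 = 817
N̂ = 3331076 / 817 ≈ 4077.2 → 4077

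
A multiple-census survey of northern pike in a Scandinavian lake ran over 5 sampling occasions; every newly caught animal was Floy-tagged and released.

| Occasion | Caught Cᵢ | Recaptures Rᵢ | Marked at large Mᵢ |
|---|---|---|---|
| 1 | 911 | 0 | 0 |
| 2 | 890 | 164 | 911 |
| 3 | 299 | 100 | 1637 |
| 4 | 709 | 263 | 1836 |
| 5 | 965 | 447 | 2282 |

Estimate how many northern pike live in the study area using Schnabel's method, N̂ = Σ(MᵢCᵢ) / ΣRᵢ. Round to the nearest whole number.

N ≈ 4932

Σ MᵢCᵢ = 0·911 + 911·890 + 1637·299 + 1836·709 + 2282·965 = 0 + 810790 + 489463 + 1301724 + 2202130 = 4804107
Σ Rᵢ = 0 + 164 + 100 + 263 + 447 = 974
N̂ = 4804107 / 974 ≈ 4932.3 → 4932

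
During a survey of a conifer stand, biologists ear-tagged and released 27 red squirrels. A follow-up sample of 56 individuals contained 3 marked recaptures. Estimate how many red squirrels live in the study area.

The marked fraction in the recapture sample should equal the marked fraction in the population: 3/56 = 27/N.
N = (27 × 56) / 3 = 1512 / 3 = 504

N = 504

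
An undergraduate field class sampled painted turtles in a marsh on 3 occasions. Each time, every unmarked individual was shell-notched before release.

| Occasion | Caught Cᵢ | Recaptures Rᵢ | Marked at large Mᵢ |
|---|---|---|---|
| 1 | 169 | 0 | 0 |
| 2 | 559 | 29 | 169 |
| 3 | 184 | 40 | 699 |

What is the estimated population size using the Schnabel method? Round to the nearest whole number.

N ≈ 3233

Σ MᵢCᵢ = 0·169 + 169·559 + 699·184 = 0 + 94471 + 128616 = 223087
Σ Rᵢ = 0 + 29 + 40 = 69
N̂ = 223087 / 69 ≈ 3233.1 → 3233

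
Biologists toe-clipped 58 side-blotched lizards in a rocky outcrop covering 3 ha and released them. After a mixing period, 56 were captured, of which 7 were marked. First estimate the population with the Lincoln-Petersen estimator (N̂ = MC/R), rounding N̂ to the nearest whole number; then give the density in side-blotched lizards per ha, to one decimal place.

N̂ = 58·56/7 = 3248/7 = 464
Density = N̂ / area = 464 / 3 ≈ 154.67 → 154.7 per ha

density ≈ 154.7 side-blotched lizards per ha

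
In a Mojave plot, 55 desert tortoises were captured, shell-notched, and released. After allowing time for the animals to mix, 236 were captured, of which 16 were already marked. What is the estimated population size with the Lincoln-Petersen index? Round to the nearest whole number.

Lincoln-Petersen assumes M/N = R/C, so N = M·C / R.
N = (55 × 236) / 16 = 12980 / 16 ≈ 811.2 → 811

N ≈ 811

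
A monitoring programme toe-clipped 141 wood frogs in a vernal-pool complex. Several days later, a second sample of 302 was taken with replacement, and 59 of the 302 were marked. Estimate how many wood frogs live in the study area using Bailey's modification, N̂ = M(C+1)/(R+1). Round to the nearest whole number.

N ≈ 712

N̂ = 141·(302+1)/(59+1) = 141·303/60 = 42723/60 ≈ 712.0 → 712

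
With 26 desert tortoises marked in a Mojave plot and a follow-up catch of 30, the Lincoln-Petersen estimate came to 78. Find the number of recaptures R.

R = 10

From N = M·C/R: R = M·C / N = 26·30 / 78 = 780 / 78 = 10.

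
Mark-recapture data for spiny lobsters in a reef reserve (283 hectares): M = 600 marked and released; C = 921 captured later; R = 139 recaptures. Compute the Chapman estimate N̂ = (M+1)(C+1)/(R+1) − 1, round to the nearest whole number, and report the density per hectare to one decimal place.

density ≈ 14.0 spiny lobsters per hectare

N̂ = 601·922/140 − 1 = 554122/140 − 1 ≈ 3957.0 → 3957
Density = N̂ / area = 3957 / 283 ≈ 13.98 → 14.0 per hectare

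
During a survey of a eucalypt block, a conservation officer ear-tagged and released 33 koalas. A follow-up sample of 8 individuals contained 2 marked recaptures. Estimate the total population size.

N = 132

Lincoln-Petersen assumes M/N = R/C, so N = M·C / R.
N = (33 × 8) / 2 = 264 / 2 = 132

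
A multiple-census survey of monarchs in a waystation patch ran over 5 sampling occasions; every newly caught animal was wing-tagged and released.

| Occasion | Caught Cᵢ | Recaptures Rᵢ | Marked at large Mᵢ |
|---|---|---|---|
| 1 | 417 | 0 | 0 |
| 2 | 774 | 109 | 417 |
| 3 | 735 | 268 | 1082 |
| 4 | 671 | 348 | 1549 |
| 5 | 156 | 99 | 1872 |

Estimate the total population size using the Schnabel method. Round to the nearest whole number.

N ≈ 2973

Σ MᵢCᵢ = 0·417 + 417·774 + 1082·735 + 1549·671 + 1872·156 = 0 + 322758 + 795270 + 1039379 + 292032 = 2449439
Σ Rᵢ = 0 + 109 + 268 + 348 + 99 = 824
N̂ = 2449439 / 824 ≈ 2972.6 → 2973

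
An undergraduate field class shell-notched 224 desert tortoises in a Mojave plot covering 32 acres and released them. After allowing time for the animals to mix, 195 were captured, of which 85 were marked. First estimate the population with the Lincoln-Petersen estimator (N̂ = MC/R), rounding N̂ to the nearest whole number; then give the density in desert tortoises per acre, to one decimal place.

N̂ = 224·195/85 = 43680/85 ≈ 513.9 → 514
Density = N̂ / area = 514 / 32 ≈ 16.06 → 16.1 per acre

density ≈ 16.1 desert tortoises per acre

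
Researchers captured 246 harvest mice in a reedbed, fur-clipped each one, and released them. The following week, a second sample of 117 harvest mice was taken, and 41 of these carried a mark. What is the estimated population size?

N = 702

The marked fraction in the recapture sample should equal the marked fraction in the population: 41/117 = 246/N.
N = (246 × 117) / 41 = 28782 / 41 = 702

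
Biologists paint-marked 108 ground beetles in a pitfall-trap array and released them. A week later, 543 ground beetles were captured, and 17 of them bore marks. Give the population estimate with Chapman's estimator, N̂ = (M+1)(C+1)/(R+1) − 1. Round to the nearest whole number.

N̂ = (108+1)(543+1)/(17+1) − 1 = 109·544/18 − 1
= 59296/18 − 1 ≈ 3294.2 − 1 ≈ 3293.2 → 3293

N ≈ 3293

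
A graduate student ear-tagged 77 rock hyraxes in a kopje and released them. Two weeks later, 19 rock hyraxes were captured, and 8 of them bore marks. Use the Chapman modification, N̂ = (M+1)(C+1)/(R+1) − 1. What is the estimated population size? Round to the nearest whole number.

N ≈ 172

N̂ = (77+1)(19+1)/(8+1) − 1 = 78·20/9 − 1
= 1560/9 − 1 ≈ 173.3 − 1 ≈ 172.3 → 172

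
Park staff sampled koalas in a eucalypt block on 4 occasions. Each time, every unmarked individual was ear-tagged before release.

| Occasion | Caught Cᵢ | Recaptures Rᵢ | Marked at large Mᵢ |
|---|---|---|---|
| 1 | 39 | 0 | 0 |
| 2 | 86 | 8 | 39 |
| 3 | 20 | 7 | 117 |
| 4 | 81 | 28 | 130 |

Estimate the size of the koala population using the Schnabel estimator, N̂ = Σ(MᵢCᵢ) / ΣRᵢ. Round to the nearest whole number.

N ≈ 377

Σ MᵢCᵢ = 0·39 + 39·86 + 117·20 + 130·81 = 0 + 3354 + 2340 + 10530 = 16224
Σ Rᵢ = 0 + 8 + 7 + 28 = 43
N̂ = 16224 / 43 ≈ 377.3 → 377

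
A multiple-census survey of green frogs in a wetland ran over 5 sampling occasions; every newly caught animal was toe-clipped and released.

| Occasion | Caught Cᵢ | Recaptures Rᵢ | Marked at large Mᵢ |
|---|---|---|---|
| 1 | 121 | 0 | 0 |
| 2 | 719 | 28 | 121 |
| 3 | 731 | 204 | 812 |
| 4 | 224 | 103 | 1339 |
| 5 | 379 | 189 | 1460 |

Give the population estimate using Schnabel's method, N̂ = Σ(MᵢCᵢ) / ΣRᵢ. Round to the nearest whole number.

N ≈ 2927

Σ MᵢCᵢ = 0·121 + 121·719 + 812·731 + 1339·224 + 1460·379 = 0 + 86999 + 593572 + 299936 + 553340 = 1533847
Σ Rᵢ = 0 + 28 + 204 + 103 + 189 = 524
N̂ = 1533847 / 524 ≈ 2927.2 → 2927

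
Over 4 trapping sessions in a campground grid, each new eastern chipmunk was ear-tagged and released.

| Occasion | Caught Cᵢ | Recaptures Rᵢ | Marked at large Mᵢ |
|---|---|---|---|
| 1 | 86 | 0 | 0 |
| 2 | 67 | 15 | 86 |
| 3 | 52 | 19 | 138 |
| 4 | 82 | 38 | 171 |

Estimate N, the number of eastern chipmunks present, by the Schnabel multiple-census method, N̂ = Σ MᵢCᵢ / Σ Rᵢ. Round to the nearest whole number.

Σ MᵢCᵢ = 0·86 + 86·67 + 138·52 + 171·82 = 0 + 5762 + 7176 + 14022 = 26960
Σ Rᵢ = 0 + 15 + 19 + 38 = 72
N̂ = 26960 / 72 ≈ 374.4 → 374

N ≈ 374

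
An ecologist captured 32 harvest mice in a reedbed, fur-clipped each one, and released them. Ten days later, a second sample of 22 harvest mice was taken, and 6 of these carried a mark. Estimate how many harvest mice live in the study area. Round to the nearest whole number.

The marked fraction in the recapture sample should equal the marked fraction in the population: 6/22 = 32/N.
N = (32 × 22) / 6 = 704 / 6 ≈ 117.3 → 117

N ≈ 117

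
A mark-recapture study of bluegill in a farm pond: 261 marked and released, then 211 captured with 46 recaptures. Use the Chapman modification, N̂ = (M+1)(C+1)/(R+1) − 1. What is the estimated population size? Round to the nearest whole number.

N̂ = (261+1)(211+1)/(46+1) − 1 = 262·212/47 − 1
= 55544/47 − 1 ≈ 1181.8 − 1 ≈ 1180.8 → 1181

N ≈ 1181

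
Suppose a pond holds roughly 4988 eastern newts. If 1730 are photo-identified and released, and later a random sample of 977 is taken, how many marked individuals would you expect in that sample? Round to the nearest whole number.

expected recaptures ≈ 339

Expected recaptures E[R] = M·C / N.
E[R] = 1730 × 977 / 4988 = 1690210 / 4988 ≈ 338.9 → 339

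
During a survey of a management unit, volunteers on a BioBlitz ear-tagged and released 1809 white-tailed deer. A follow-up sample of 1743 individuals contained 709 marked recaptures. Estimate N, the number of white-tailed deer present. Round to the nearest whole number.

N ≈ 4447

N = (1809 × 1743) / 709 = 3153087 / 709 ≈ 4447.2 → 4447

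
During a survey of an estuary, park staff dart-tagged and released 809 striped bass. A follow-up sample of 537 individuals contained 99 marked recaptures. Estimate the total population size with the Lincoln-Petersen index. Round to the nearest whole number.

N = (809 × 537) / 99 = 434433 / 99 ≈ 4388.2 → 4388

N ≈ 4388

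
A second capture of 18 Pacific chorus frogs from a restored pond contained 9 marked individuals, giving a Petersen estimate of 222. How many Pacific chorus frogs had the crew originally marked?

M = 111

From N = M·C/R: M = N·R / C = 222·9 / 18 = 1998 / 18 = 111.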